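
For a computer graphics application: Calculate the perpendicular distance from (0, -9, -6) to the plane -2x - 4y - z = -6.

distance = |a·x₀ + b·y₀ + c·z₀ - d| / √(a² + b² + c²)
  = |(-2)·0 + (-4)·(-9) + (-1)·(-6) - (-6)| / √((-2)² + (-4)² + (-1)²)
  = |0 + 36 + 6 + 6| / √(4 + 16 + 1)
  = |48| / √21
  = 48 / 4.583
  ≈ 10.47

10.47


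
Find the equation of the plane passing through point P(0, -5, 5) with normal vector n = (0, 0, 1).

The plane through P with normal n = (a, b, c) satisfies n·(r - P) = 0,
i.e. ax + by + cz = a·x₀ + b·y₀ + c·z₀.
d = 0·0 + 0·(-5) + 1·5
  = 0 + 0 + 5
  = 5
Equation: z = 5

z = 5


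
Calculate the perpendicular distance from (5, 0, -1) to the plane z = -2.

distance = |a·x₀ + b·y₀ + c·z₀ - d| / √(a² + b² + c²)
  = |0·5 + 0·0 + 1·(-1) - (-2)| / √(0² + 0² + 1²)
  = |0 + 0 - 1 + 2| / √(0 + 0 + 1)
  = |1| / √1
  = 1 / 1
  ≈ 1

1


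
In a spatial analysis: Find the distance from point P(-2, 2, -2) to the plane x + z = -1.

distance = |a·x₀ + b·y₀ + c·z₀ - d| / √(a² + b² + c²)
  = |1·(-2) + 0·2 + 1·(-2) - (-1)| / √(1² + 0² + 1²)
  = |-2 + 0 - 2 + 1| / √(1 + 0 + 1)
  = |-3| / √2
  = 3 / 1.414
  ≈ 2.121

2.121


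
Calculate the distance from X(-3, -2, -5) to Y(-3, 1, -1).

d = √[(x₂-x₁)² + (y₂-y₁)² + (z₂-z₁)²]
  = √[0² + 3² + 4²]
  = √[0 + 9 + 16]
  = √25
  ≈ 5

5


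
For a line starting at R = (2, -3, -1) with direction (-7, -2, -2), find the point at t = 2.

P(t) = R + t·d
  = (2 + (-7)·2, -3 + (-2)·2, -1 + (-2)·2)
  = (2 - 14, -3 - 4, -1 - 4)
  = (-12, -7, -5)

(-12, -7, -5)


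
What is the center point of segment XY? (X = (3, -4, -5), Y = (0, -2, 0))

M = ((x₁+x₂)/2, (y₁+y₂)/2, (z₁+z₂)/2)
  = ((3 + 0)/2, (-4 - 2)/2, (-5 + 0)/2)
  = (3/2, -6/2, -5/2)
  = (1.5, -3, -2.5)

(1.5, -3, -2.5)


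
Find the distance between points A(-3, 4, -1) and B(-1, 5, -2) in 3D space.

d = √[(x₂-x₁)² + (y₂-y₁)² + (z₂-z₁)²]
  = √[2² + 1² + (-1)²]
  = √[4 + 1 + 1]
  = √6
  ≈ 2.449

2.449


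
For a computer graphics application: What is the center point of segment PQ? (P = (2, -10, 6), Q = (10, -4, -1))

M = ((x₁+x₂)/2, (y₁+y₂)/2, (z₁+z₂)/2)
  = ((2 + 10)/2, (-10 - 4)/2, (6 - 1)/2)
  = (12/2, -14/2, 5/2)
  = (6, -7, 2.5)

(6, -7, 2.5)


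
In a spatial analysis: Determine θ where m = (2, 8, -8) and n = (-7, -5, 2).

m·n = 2·(-7) + 8·(-5) + (-8)·2 = -14 - 40 - 16 = -70
|m| = √(2² + 8² + (-8)²) = √132 ≈ 11.49
|n| = √((-7)² + (-5)² + 2²) = √78 ≈ 8.832
cos θ = (m·n)/(|m||n|) = -70/(11.49·8.832) ≈ -0.6899
θ = arccos(-0.6899) ≈ 133.6°

133.6°


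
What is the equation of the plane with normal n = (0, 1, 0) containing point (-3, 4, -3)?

The plane through P with normal n = (a, b, c) satisfies n·(r - P) = 0,
i.e. ax + by + cz = a·x₀ + b·y₀ + c·z₀.
d = 0·(-3) + 1·4 + 0·(-3)
  = 0 + 4 + 0
  = 4
Equation: y = 4

y = 4


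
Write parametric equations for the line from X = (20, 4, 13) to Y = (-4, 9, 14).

Direction vector d = Y - X = (-4 - 20, 9 - 4, 14 - 13) = (-24, 5, 1)
Parametric form r = X + t·d:
x = 20 - 24t, y = 4 + 5t, z = 13 + t

x = 20 - 24t, y = 4 + 5t, z = 13 + t


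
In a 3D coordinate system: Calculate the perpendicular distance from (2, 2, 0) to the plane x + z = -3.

distance = |a·x₀ + b·y₀ + c·z₀ - d| / √(a² + b² + c²)
  = |1·2 + 0·2 + 1·0 - (-3)| / √(1² + 0² + 1²)
  = |2 + 0 + 0 + 3| / √(1 + 0 + 1)
  = |5| / √2
  = 5 / 1.414
  ≈ 3.536

3.536


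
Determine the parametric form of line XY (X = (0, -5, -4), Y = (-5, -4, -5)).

Direction vector d = Y - X = (-5 + 0, -4 + 5, -5 + 4) = (-5, 1, -1)
Parametric form r = X + t·d:
x = 0 - 5t, y = -5 + t, z = -4 - t

x = 0 - 5t, y = -5 + t, z = -4 - t


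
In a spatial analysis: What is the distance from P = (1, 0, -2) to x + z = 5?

distance = |a·x₀ + b·y₀ + c·z₀ - d| / √(a² + b² + c²)
  = |1·1 + 0·0 + 1·(-2) - 5| / √(1² + 0² + 1²)
  = |1 + 0 - 2 - 5| / √(1 + 0 + 1)
  = |-6| / √2
  = 6 / 1.414
  ≈ 4.243

4.243


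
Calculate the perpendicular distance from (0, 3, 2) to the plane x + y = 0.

distance = |a·x₀ + b·y₀ + c·z₀ - d| / √(a² + b² + c²)
  = |1·0 + 1·3 + 0·2 - 0| / √(1² + 1² + 0²)
  = |0 + 3 + 0 + 0| / √(1 + 1 + 0)
  = |3| / √2
  = 3 / 1.414
  ≈ 2.121

2.121


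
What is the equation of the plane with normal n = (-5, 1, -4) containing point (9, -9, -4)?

The plane through P with normal n = (a, b, c) satisfies n·(r - P) = 0,
i.e. ax + by + cz = a·x₀ + b·y₀ + c·z₀.
d = (-5)·9 + 1·(-9) + (-4)·(-4)
  = -45 - 9 + 16
  = -38
Equation: -5x + y - 4z = -38

-5x + y - 4z = -38


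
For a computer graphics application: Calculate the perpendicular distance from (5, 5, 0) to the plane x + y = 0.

distance = |a·x₀ + b·y₀ + c·z₀ - d| / √(a² + b² + c²)
  = |1·5 + 1·5 + 0·0 - 0| / √(1² + 1² + 0²)
  = |5 + 5 + 0 + 0| / √(1 + 1 + 0)
  = |10| / √2
  = 10 / 1.414
  ≈ 7.071

7.071


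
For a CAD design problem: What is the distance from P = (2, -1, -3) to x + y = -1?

distance = |a·x₀ + b·y₀ + c·z₀ - d| / √(a² + b² + c²)
  = |1·2 + 1·(-1) + 0·(-3) - (-1)| / √(1² + 1² + 0²)
  = |2 - 1 + 0 + 1| / √(1 + 1 + 0)
  = |2| / √2
  = 2 / 1.414
  ≈ 1.414

1.414


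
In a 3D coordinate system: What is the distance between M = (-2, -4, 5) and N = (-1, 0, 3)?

d = √[(x₂-x₁)² + (y₂-y₁)² + (z₂-z₁)²]
  = √[1² + 4² + (-2)²]
  = √[1 + 16 + 4]
  = √21
  ≈ 4.583

4.583


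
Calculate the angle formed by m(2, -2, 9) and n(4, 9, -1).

m·n = 2·4 + (-2)·9 + 9·(-1) = 8 - 18 - 9 = -19
|m| = √(2² + (-2)² + 9²) = √89 ≈ 9.434
|n| = √(4² + 9² + (-1)²) = √98 ≈ 9.899
cos θ = (m·n)/(|m||n|) = -19/(9.434·9.899) ≈ -0.2034
θ = arccos(-0.2034) ≈ 101.7°

101.7°


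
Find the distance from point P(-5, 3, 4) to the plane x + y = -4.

distance = |a·x₀ + b·y₀ + c·z₀ - d| / √(a² + b² + c²)
  = |1·(-5) + 1·3 + 0·4 - (-4)| / √(1² + 1² + 0²)
  = |-5 + 3 + 0 + 4| / √(1 + 1 + 0)
  = |2| / √2
  = 2 / 1.414
  ≈ 1.414

1.414


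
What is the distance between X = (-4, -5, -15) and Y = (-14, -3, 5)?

d = √[(x₂-x₁)² + (y₂-y₁)² + (z₂-z₁)²]
  = √[(-10)² + 2² + 20²]
  = √[100 + 4 + 400]
  = √504
  ≈ 22.45

22.45


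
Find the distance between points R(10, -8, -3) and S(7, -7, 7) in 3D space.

d = √[(x₂-x₁)² + (y₂-y₁)² + (z₂-z₁)²]
  = √[(-3)² + 1² + 10²]
  = √[9 + 1 + 100]
  = √110
  ≈ 10.49

10.49


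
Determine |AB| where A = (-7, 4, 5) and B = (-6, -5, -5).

d = √[(x₂-x₁)² + (y₂-y₁)² + (z₂-z₁)²]
  = √[1² + (-9)² + (-10)²]
  = √[1 + 81 + 100]
  = √182
  ≈ 13.49

13.49


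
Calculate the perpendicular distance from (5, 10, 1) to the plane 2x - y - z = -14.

distance = |a·x₀ + b·y₀ + c·z₀ - d| / √(a² + b² + c²)
  = |2·5 + (-1)·10 + (-1)·1 - (-14)| / √(2² + (-1)² + (-1)²)
  = |10 - 10 - 1 + 14| / √(4 + 1 + 1)
  = |13| / √6
  = 13 / 2.449
  ≈ 5.307

5.307


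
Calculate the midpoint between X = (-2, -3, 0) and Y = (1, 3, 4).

M = ((x₁+x₂)/2, (y₁+y₂)/2, (z₁+z₂)/2)
  = ((-2 + 1)/2, (-3 + 3)/2, (0 + 4)/2)
  = (-1/2, 0/2, 4/2)
  = (-0.5, 0, 2)

(-0.5, 0, 2)


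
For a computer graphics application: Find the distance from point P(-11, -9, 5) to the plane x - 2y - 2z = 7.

distance = |a·x₀ + b·y₀ + c·z₀ - d| / √(a² + b² + c²)
  = |1·(-11) + (-2)·(-9) + (-2)·5 - 7| / √(1² + (-2)² + (-2)²)
  = |-11 + 18 - 10 - 7| / √(1 + 4 + 4)
  = |-10| / √9
  = 10 / 3
  ≈ 3.333

3.333


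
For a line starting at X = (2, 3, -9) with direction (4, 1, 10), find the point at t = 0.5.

P(t) = X + t·d
  = (2 + 4·0.5, 3 + 1·0.5, -9 + 10·0.5)
  = (2 + 2, 3 + 0.5, -9 + 5)
  = (4, 3.5, -4)

(4, 3.5, -4)


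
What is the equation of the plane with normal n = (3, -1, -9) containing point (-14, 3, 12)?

The plane through P with normal n = (a, b, c) satisfies n·(r - P) = 0,
i.e. ax + by + cz = a·x₀ + b·y₀ + c·z₀.
d = 3·(-14) + (-1)·3 + (-9)·12
  = -42 - 3 - 108
  = -153
Equation: 3x - y - 9z = -153

3x - y - 9z = -153


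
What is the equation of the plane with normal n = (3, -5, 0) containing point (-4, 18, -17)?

The plane through P with normal n = (a, b, c) satisfies n·(r - P) = 0,
i.e. ax + by + cz = a·x₀ + b·y₀ + c·z₀.
d = 3·(-4) + (-5)·18 + 0·(-17)
  = -12 - 90 + 0
  = -102
Equation: 3x - 5y = -102

3x - 5y = -102


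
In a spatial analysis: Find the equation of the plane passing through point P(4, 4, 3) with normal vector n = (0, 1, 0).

The plane through P with normal n = (a, b, c) satisfies n·(r - P) = 0,
i.e. ax + by + cz = a·x₀ + b·y₀ + c·z₀.
d = 0·4 + 1·4 + 0·3
  = 0 + 4 + 0
  = 4
Equation: y = 4

y = 4


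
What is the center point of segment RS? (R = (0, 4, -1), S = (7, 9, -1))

M = ((x₁+x₂)/2, (y₁+y₂)/2, (z₁+z₂)/2)
  = ((0 + 7)/2, (4 + 9)/2, (-1 - 1)/2)
  = (7/2, 13/2, -2/2)
  = (3.5, 6.5, -1)

(3.5, 6.5, -1)


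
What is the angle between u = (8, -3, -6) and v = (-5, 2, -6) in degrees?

u·v = 8·(-5) + (-3)·2 + (-6)·(-6) = -40 - 6 + 36 = -10
|u| = √(8² + (-3)² + (-6)²) = √109 ≈ 10.44
|v| = √((-5)² + 2² + (-6)²) = √65 ≈ 8.062
cos θ = (u·v)/(|u||v|) = -10/(10.44·8.062) ≈ -0.1188
θ = arccos(-0.1188) ≈ 96.82°

96.82°


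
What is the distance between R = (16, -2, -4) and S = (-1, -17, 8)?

d = √[(x₂-x₁)² + (y₂-y₁)² + (z₂-z₁)²]
  = √[(-17)² + (-15)² + 12²]
  = √[289 + 225 + 144]
  = √658
  ≈ 25.65

25.65


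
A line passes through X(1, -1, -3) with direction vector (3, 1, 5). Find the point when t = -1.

P(t) = X + t·d
  = (1 + 3·(-1), -1 + 1·(-1), -3 + 5·(-1))
  = (1 - 3, -1 - 1, -3 - 5)
  = (-2, -2, -8)

(-2, -2, -8)


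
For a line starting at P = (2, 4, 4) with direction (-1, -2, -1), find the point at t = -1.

P(t) = P + t·d
  = (2 + (-1)·(-1), 4 + (-2)·(-1), 4 + (-1)·(-1))
  = (2 + 1, 4 + 2, 4 + 1)
  = (3, 6, 5)

(3, 6, 5)


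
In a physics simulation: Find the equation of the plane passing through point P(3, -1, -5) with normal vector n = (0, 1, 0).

The plane through P with normal n = (a, b, c) satisfies n·(r - P) = 0,
i.e. ax + by + cz = a·x₀ + b·y₀ + c·z₀.
d = 0·3 + 1·(-1) + 0·(-5)
  = 0 - 1 + 0
  = -1
Equation: y = -1

y = -1


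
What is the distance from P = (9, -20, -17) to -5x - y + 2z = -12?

distance = |a·x₀ + b·y₀ + c·z₀ - d| / √(a² + b² + c²)
  = |(-5)·9 + (-1)·(-20) + 2·(-17) - (-12)| / √((-5)² + (-1)² + 2²)
  = |-45 + 20 - 34 + 12| / √(25 + 1 + 4)
  = |-47| / √30
  = 47 / 5.477
  ≈ 8.581

8.581


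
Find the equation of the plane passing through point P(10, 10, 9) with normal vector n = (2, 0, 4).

The plane through P with normal n = (a, b, c) satisfies n·(r - P) = 0,
i.e. ax + by + cz = a·x₀ + b·y₀ + c·z₀.
d = 2·10 + 0·10 + 4·9
  = 20 + 0 + 36
  = 56
Equation: 2x + 4z = 56

2x + 4z = 56


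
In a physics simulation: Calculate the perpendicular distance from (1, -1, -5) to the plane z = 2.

distance = |a·x₀ + b·y₀ + c·z₀ - d| / √(a² + b² + c²)
  = |0·1 + 0·(-1) + 1·(-5) - 2| / √(0² + 0² + 1²)
  = |0 + 0 - 5 - 2| / √(0 + 0 + 1)
  = |-7| / √1
  = 7 / 1
  ≈ 7

7


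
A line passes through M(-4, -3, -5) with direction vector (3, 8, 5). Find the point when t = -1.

P(t) = M + t·d
  = (-4 + 3·(-1), -3 + 8·(-1), -5 + 5·(-1))
  = (-4 - 3, -3 - 8, -5 - 5)
  = (-7, -11, -10)

(-7, -11, -10)


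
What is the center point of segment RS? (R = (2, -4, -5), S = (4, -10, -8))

M = ((x₁+x₂)/2, (y₁+y₂)/2, (z₁+z₂)/2)
  = ((2 + 4)/2, (-4 - 10)/2, (-5 - 8)/2)
  = (6/2, -14/2, -13/2)
  = (3, -7, -6.5)

(3, -7, -6.5)


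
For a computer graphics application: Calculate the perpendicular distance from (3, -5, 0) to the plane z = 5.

distance = |a·x₀ + b·y₀ + c·z₀ - d| / √(a² + b² + c²)
  = |0·3 + 0·(-5) + 1·0 - 5| / √(0² + 0² + 1²)
  = |0 + 0 + 0 - 5| / √(0 + 0 + 1)
  = |-5| / √1
  = 5 / 1
  ≈ 5

5


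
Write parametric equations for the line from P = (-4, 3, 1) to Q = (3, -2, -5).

Direction vector d = Q - P = (3 + 4, -2 - 3, -5 - 1) = (7, -5, -6)
Parametric form r = P + t·d:
x = -4 + 7t, y = 3 - 5t, z = 1 - 6t

x = -4 + 7t, y = 3 - 5t, z = 1 - 6t


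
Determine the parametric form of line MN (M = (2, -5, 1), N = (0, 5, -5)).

Direction vector d = N - M = (0 - 2, 5 + 5, -5 - 1) = (-2, 10, -6)
Parametric form r = M + t·d:
x = 2 - 2t, y = -5 + 10t, z = 1 - 6t

x = 2 - 2t, y = -5 + 10t, z = 1 - 6t


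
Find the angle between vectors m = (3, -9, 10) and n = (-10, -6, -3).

m·n = 3·(-10) + (-9)·(-6) + 10·(-3) = -30 + 54 - 30 = -6
|m| = √(3² + (-9)² + 10²) = √190 ≈ 13.78
|n| = √((-10)² + (-6)² + (-3)²) = √145 ≈ 12.04
cos θ = (m·n)/(|m||n|) = -6/(13.78·12.04) ≈ -0.03615
θ = arccos(-0.03615) ≈ 92.07°

92.07°


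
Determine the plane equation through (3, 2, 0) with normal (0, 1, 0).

The plane through P with normal n = (a, b, c) satisfies n·(r - P) = 0,
i.e. ax + by + cz = a·x₀ + b·y₀ + c·z₀.
d = 0·3 + 1·2 + 0·0
  = 0 + 2 + 0
  = 2
Equation: y = 2

y = 2


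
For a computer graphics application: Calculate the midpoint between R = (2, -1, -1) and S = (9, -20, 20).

M = ((x₁+x₂)/2, (y₁+y₂)/2, (z₁+z₂)/2)
  = ((2 + 9)/2, (-1 - 20)/2, (-1 + 20)/2)
  = (11/2, -21/2, 19/2)
  = (5.5, -10.5, 9.5)

(5.5, -10.5, 9.5)


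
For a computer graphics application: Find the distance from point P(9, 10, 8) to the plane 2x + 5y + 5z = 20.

distance = |a·x₀ + b·y₀ + c·z₀ - d| / √(a² + b² + c²)
  = |2·9 + 5·10 + 5·8 - 20| / √(2² + 5² + 5²)
  = |18 + 50 + 40 - 20| / √(4 + 25 + 25)
  = |88| / √54
  = 88 / 7.348
  ≈ 11.98

11.98


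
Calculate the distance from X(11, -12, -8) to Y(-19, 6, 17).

d = √[(x₂-x₁)² + (y₂-y₁)² + (z₂-z₁)²]
  = √[(-30)² + 18² + 25²]
  = √[900 + 324 + 625]
  = √1849
  ≈ 43

43


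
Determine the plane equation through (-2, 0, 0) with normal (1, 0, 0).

The plane through P with normal n = (a, b, c) satisfies n·(r - P) = 0,
i.e. ax + by + cz = a·x₀ + b·y₀ + c·z₀.
d = 1·(-2) + 0·0 + 0·0
  = -2 + 0 + 0
  = -2
Equation: x = -2

x = -2


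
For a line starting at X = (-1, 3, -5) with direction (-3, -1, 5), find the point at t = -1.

P(t) = X + t·d
  = (-1 + (-3)·(-1), 3 + (-1)·(-1), -5 + 5·(-1))
  = (-1 + 3, 3 + 1, -5 - 5)
  = (2, 4, -10)

(2, 4, -10)


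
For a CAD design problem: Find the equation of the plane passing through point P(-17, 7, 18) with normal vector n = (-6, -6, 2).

The plane through P with normal n = (a, b, c) satisfies n·(r - P) = 0,
i.e. ax + by + cz = a·x₀ + b·y₀ + c·z₀.
d = (-6)·(-17) + (-6)·7 + 2·18
  = 102 - 42 + 36
  = 96
Equation: -6x - 6y + 2z = 96

-6x - 6y + 2z = 96


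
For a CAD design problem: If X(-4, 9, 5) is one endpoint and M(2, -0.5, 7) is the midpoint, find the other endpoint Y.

Y = 2M - X
  = (2·2 - (-4), 2·(-0.5) - 9, 2·7 - 5)
  = (4 + 4, -1 - 9, 14 - 5)
  = (8, -10, 9)

(8, -10, 9)


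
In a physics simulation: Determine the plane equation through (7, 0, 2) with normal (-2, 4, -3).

The plane through P with normal n = (a, b, c) satisfies n·(r - P) = 0,
i.e. ax + by + cz = a·x₀ + b·y₀ + c·z₀.
d = (-2)·7 + 4·0 + (-3)·2
  = -14 + 0 - 6
  = -20
Equation: -2x + 4y - 3z = -20

-2x + 4y - 3z = -20


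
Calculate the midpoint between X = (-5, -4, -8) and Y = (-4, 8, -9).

M = ((x₁+x₂)/2, (y₁+y₂)/2, (z₁+z₂)/2)
  = ((-5 - 4)/2, (-4 + 8)/2, (-8 - 9)/2)
  = (-9/2, 4/2, -17/2)
  = (-4.5, 2, -8.5)

(-4.5, 2, -8.5)


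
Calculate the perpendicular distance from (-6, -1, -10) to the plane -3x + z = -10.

distance = |a·x₀ + b·y₀ + c·z₀ - d| / √(a² + b² + c²)
  = |(-3)·(-6) + 0·(-1) + 1·(-10) - (-10)| / √((-3)² + 0² + 1²)
  = |18 + 0 - 10 + 10| / √(9 + 0 + 1)
  = |18| / √10
  = 18 / 3.162
  ≈ 5.692

5.692


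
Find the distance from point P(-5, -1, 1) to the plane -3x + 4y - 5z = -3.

distance = |a·x₀ + b·y₀ + c·z₀ - d| / √(a² + b² + c²)
  = |(-3)·(-5) + 4·(-1) + (-5)·1 - (-3)| / √((-3)² + 4² + (-5)²)
  = |15 - 4 - 5 + 3| / √(9 + 16 + 25)
  = |9| / √50
  = 9 / 7.071
  ≈ 1.273

1.273


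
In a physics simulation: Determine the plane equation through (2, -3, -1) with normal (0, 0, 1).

The plane through P with normal n = (a, b, c) satisfies n·(r - P) = 0,
i.e. ax + by + cz = a·x₀ + b·y₀ + c·z₀.
d = 0·2 + 0·(-3) + 1·(-1)
  = 0 + 0 - 1
  = -1
Equation: z = -1

z = -1


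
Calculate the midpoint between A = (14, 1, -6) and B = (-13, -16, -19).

M = ((x₁+x₂)/2, (y₁+y₂)/2, (z₁+z₂)/2)
  = ((14 - 13)/2, (1 - 16)/2, (-6 - 19)/2)
  = (1/2, -15/2, -25/2)
  = (0.5, -7.5, -12.5)

(0.5, -7.5, -12.5)


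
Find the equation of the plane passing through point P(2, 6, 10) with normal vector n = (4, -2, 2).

The plane through P with normal n = (a, b, c) satisfies n·(r - P) = 0,
i.e. ax + by + cz = a·x₀ + b·y₀ + c·z₀.
d = 4·2 + (-2)·6 + 2·10
  = 8 - 12 + 20
  = 16
Equation: 4x - 2y + 2z = 16

4x - 2y + 2z = 16


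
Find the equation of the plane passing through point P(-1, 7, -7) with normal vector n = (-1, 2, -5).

The plane through P with normal n = (a, b, c) satisfies n·(r - P) = 0,
i.e. ax + by + cz = a·x₀ + b·y₀ + c·z₀.
d = (-1)·(-1) + 2·7 + (-5)·(-7)
  = 1 + 14 + 35
  = 50
Equation: -x + 2y - 5z = 50

-x + 2y - 5z = 50


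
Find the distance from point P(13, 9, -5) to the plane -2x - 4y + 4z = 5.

distance = |a·x₀ + b·y₀ + c·z₀ - d| / √(a² + b² + c²)
  = |(-2)·13 + (-4)·9 + 4·(-5) - 5| / √((-2)² + (-4)² + 4²)
  = |-26 - 36 - 20 - 5| / √(4 + 16 + 16)
  = |-87| / √36
  = 87 / 6
  ≈ 14.5

14.5


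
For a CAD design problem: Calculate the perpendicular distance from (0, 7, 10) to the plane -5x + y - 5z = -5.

distance = |a·x₀ + b·y₀ + c·z₀ - d| / √(a² + b² + c²)
  = |(-5)·0 + 1·7 + (-5)·10 - (-5)| / √((-5)² + 1² + (-5)²)
  = |0 + 7 - 50 + 5| / √(25 + 1 + 25)
  = |-38| / √51
  = 38 / 7.141
  ≈ 5.321

5.321


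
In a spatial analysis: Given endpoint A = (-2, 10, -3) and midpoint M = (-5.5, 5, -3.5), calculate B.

B = 2M - A
  = (2·(-5.5) - (-2), 2·5 - 10, 2·(-3.5) - (-3))
  = (-11 + 2, 10 - 10, -7 + 3)
  = (-9, 0, -4)

(-9, 0, -4)


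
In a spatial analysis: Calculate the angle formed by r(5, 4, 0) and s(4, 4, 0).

r·s = 5·4 + 4·4 + 0·0 = 20 + 16 + 0 = 36
|r| = √(5² + 4² + 0²) = √41 ≈ 6.403
|s| = √(4² + 4² + 0²) = √32 ≈ 5.657
cos θ = (r·s)/(|r||s|) = 36/(6.403·5.657) ≈ 0.9939
θ = arccos(0.9939) ≈ 6.34°

6.34°


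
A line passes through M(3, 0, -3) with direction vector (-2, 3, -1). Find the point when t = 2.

P(t) = M + t·d
  = (3 + (-2)·2, 0 + 3·2, -3 + (-1)·2)
  = (3 - 4, 0 + 6, -3 - 2)
  = (-1, 6, -5)

(-1, 6, -5)


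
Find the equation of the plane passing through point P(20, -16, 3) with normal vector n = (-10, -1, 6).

The plane through P with normal n = (a, b, c) satisfies n·(r - P) = 0,
i.e. ax + by + cz = a·x₀ + b·y₀ + c·z₀.
d = (-10)·20 + (-1)·(-16) + 6·3
  = -200 + 16 + 18
  = -166
Equation: -10x - y + 6z = -166

-10x - y + 6z = -166


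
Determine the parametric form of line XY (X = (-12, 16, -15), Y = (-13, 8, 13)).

Direction vector d = Y - X = (-13 + 12, 8 - 16, 13 + 15) = (-1, -8, 28)
Parametric form r = X + t·d:
x = -12 - t, y = 16 - 8t, z = -15 + 28t

x = -12 - t, y = 16 - 8t, z = -15 + 28t


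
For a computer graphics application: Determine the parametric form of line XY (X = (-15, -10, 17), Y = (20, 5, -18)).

Direction vector d = Y - X = (20 + 15, 5 + 10, -18 - 17) = (35, 15, -35)
Parametric form r = X + t·d:
x = -15 + 35t, y = -10 + 15t, z = 17 - 35t

x = -15 + 35t, y = -10 + 15t, z = 17 - 35t


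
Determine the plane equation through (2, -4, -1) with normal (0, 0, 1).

The plane through P with normal n = (a, b, c) satisfies n·(r - P) = 0,
i.e. ax + by + cz = a·x₀ + b·y₀ + c·z₀.
d = 0·2 + 0·(-4) + 1·(-1)
  = 0 + 0 - 1
  = -1
Equation: z = -1

z = -1


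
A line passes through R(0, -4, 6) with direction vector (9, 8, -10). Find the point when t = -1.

P(t) = R + t·d
  = (0 + 9·(-1), -4 + 8·(-1), 6 + (-10)·(-1))
  = (0 - 9, -4 - 8, 6 + 10)
  = (-9, -12, 16)

(-9, -12, 16)


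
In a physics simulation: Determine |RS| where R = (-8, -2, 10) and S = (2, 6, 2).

d = √[(x₂-x₁)² + (y₂-y₁)² + (z₂-z₁)²]
  = √[10² + 8² + (-8)²]
  = √[100 + 64 + 64]
  = √228
  ≈ 15.1

15.1


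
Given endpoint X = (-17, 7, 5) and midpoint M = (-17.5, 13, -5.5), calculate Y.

Y = 2M - X
  = (2·(-17.5) - (-17), 2·13 - 7, 2·(-5.5) - 5)
  = (-35 + 17, 26 - 7, -11 - 5)
  = (-18, 19, -16)

(-18, 19, -16)


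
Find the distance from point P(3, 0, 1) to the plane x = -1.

distance = |a·x₀ + b·y₀ + c·z₀ - d| / √(a² + b² + c²)
  = |1·3 + 0·0 + 0·1 - (-1)| / √(1² + 0² + 0²)
  = |3 + 0 + 0 + 1| / √(1 + 0 + 0)
  = |4| / √1
  = 4 / 1
  ≈ 4

4


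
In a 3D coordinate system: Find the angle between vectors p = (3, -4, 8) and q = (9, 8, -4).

p·q = 3·9 + (-4)·8 + 8·(-4) = 27 - 32 - 32 = -37
|p| = √(3² + (-4)² + 8²) = √89 ≈ 9.434
|q| = √(9² + 8² + (-4)²) = √161 ≈ 12.69
cos θ = (p·q)/(|p||q|) = -37/(9.434·12.69) ≈ -0.3091
θ = arccos(-0.3091) ≈ 108°

108°


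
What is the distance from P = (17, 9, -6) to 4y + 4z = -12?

distance = |a·x₀ + b·y₀ + c·z₀ - d| / √(a² + b² + c²)
  = |0·17 + 4·9 + 4·(-6) - (-12)| / √(0² + 4² + 4²)
  = |0 + 36 - 24 + 12| / √(0 + 16 + 16)
  = |24| / √32
  = 24 / 5.657
  ≈ 4.243

4.243


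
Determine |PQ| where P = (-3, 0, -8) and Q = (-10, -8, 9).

d = √[(x₂-x₁)² + (y₂-y₁)² + (z₂-z₁)²]
  = √[(-7)² + (-8)² + 17²]
  = √[49 + 64 + 289]
  = √402
  ≈ 20.05

20.05


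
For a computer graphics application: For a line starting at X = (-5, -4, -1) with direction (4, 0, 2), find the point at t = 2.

P(t) = X + t·d
  = (-5 + 4·2, -4 + 0·2, -1 + 2·2)
  = (-5 + 8, -4 + 0, -1 + 4)
  = (3, -4, 3)

(3, -4, 3)


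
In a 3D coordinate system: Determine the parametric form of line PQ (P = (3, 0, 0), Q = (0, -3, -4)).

Direction vector d = Q - P = (0 - 3, -3 + 0, -4 + 0) = (-3, -3, -4)
Parametric form r = P + t·d:
x = 3 - 3t, y = 0 - 3t, z = 0 - 4t

x = 3 - 3t, y = 0 - 3t, z = 0 - 4t


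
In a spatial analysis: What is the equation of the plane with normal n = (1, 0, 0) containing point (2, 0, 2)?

The plane through P with normal n = (a, b, c) satisfies n·(r - P) = 0,
i.e. ax + by + cz = a·x₀ + b·y₀ + c·z₀.
d = 1·2 + 0·0 + 0·2
  = 2 + 0 + 0
  = 2
Equation: x = 2

x = 2


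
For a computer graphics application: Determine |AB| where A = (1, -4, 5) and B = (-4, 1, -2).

d = √[(x₂-x₁)² + (y₂-y₁)² + (z₂-z₁)²]
  = √[(-5)² + 5² + (-7)²]
  = √[25 + 25 + 49]
  = √99
  ≈ 9.95

9.95


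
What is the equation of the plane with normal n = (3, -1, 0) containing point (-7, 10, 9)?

The plane through P with normal n = (a, b, c) satisfies n·(r - P) = 0,
i.e. ax + by + cz = a·x₀ + b·y₀ + c·z₀.
d = 3·(-7) + (-1)·10 + 0·9
  = -21 - 10 + 0
  = -31
Equation: 3x - y = -31

3x - y = -31


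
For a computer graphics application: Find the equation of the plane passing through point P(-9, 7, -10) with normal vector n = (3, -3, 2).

The plane through P with normal n = (a, b, c) satisfies n·(r - P) = 0,
i.e. ax + by + cz = a·x₀ + b·y₀ + c·z₀.
d = 3·(-9) + (-3)·7 + 2·(-10)
  = -27 - 21 - 20
  = -68
Equation: 3x - 3y + 2z = -68

3x - 3y + 2z = -68


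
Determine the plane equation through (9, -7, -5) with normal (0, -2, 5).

The plane through P with normal n = (a, b, c) satisfies n·(r - P) = 0,
i.e. ax + by + cz = a·x₀ + b·y₀ + c·z₀.
d = 0·9 + (-2)·(-7) + 5·(-5)
  = 0 + 14 - 25
  = -11
Equation: -2y + 5z = -11

-2y + 5z = -11


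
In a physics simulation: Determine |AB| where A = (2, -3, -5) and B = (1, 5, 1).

d = √[(x₂-x₁)² + (y₂-y₁)² + (z₂-z₁)²]
  = √[(-1)² + 8² + 6²]
  = √[1 + 64 + 36]
  = √101
  ≈ 10.05

10.05


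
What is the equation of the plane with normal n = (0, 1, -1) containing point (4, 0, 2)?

The plane through P with normal n = (a, b, c) satisfies n·(r - P) = 0,
i.e. ax + by + cz = a·x₀ + b·y₀ + c·z₀.
d = 0·4 + 1·0 + (-1)·2
  = 0 + 0 - 2
  = -2
Equation: y - z = -2

y - z = -2


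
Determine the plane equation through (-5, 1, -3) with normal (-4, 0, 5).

The plane through P with normal n = (a, b, c) satisfies n·(r - P) = 0,
i.e. ax + by + cz = a·x₀ + b·y₀ + c·z₀.
d = (-4)·(-5) + 0·1 + 5·(-3)
  = 20 + 0 - 15
  = 5
Equation: -4x + 5z = 5

-4x + 5z = 5


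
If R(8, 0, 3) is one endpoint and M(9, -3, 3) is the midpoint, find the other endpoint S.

S = 2M - R
  = (2·9 - 8, 2·(-3) - 0, 2·3 - 3)
  = (18 - 8, -6 + 0, 6 - 3)
  = (10, -6, 3)

(10, -6, 3)


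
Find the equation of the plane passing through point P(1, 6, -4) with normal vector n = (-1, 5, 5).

The plane through P with normal n = (a, b, c) satisfies n·(r - P) = 0,
i.e. ax + by + cz = a·x₀ + b·y₀ + c·z₀.
d = (-1)·1 + 5·6 + 5·(-4)
  = -1 + 30 - 20
  = 9
Equation: -x + 5y + 5z = 9

-x + 5y + 5z = 9


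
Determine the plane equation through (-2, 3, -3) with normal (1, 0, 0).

The plane through P with normal n = (a, b, c) satisfies n·(r - P) = 0,
i.e. ax + by + cz = a·x₀ + b·y₀ + c·z₀.
d = 1·(-2) + 0·3 + 0·(-3)
  = -2 + 0 + 0
  = -2
Equation: x = -2

x = -2


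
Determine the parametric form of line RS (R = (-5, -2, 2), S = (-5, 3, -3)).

Direction vector d = S - R = (-5 + 5, 3 + 2, -3 - 2) = (0, 5, -5)
Parametric form r = R + t·d:
x = -5, y = -2 + 5t, z = 2 - 5t

x = -5, y = -2 + 5t, z = 2 - 5t


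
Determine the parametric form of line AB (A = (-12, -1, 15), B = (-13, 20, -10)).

Direction vector d = B - A = (-13 + 12, 20 + 1, -10 - 15) = (-1, 21, -25)
Parametric form r = A + t·d:
x = -12 - t, y = -1 + 21t, z = 15 - 25t

x = -12 - t, y = -1 + 21t, z = 15 - 25t


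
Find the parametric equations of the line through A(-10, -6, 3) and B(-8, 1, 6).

Direction vector d = B - A = (-8 + 10, 1 + 6, 6 - 3) = (2, 7, 3)
Parametric form r = A + t·d:
x = -10 + 2t, y = -6 + 7t, z = 3 + 3t

x = -10 + 2t, y = -6 + 7t, z = 3 + 3t


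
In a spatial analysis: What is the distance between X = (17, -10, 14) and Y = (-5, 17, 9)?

d = √[(x₂-x₁)² + (y₂-y₁)² + (z₂-z₁)²]
  = √[(-22)² + 27² + (-5)²]
  = √[484 + 729 + 25]
  = √1238
  ≈ 35.19

35.19


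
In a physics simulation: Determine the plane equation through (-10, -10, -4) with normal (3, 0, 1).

The plane through P with normal n = (a, b, c) satisfies n·(r - P) = 0,
i.e. ax + by + cz = a·x₀ + b·y₀ + c·z₀.
d = 3·(-10) + 0·(-10) + 1·(-4)
  = -30 + 0 - 4
  = -34
Equation: 3x + z = -34

3x + z = -34


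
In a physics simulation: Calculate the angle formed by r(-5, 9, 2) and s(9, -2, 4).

r·s = (-5)·9 + 9·(-2) + 2·4 = -45 - 18 + 8 = -55
|r| = √((-5)² + 9² + 2²) = √110 ≈ 10.49
|s| = √(9² + (-2)² + 4²) = √101 ≈ 10.05
cos θ = (r·s)/(|r||s|) = -55/(10.49·10.05) ≈ -0.5218
θ = arccos(-0.5218) ≈ 121.5°

121.5°


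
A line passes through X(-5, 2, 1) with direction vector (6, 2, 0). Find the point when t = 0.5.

P(t) = X + t·d
  = (-5 + 6·0.5, 2 + 2·0.5, 1 + 0·0.5)
  = (-5 + 3, 2 + 1, 1 + 0)
  = (-2, 3, 1)

(-2, 3, 1)


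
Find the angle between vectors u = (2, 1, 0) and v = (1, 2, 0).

u·v = 2·1 + 1·2 + 0·0 = 2 + 2 + 0 = 4
|u| = √(2² + 1² + 0²) = √5 ≈ 2.236
|v| = √(1² + 2² + 0²) = √5 ≈ 2.236
cos θ = (u·v)/(|u||v|) = 4/(2.236·2.236) ≈ 0.8
θ = arccos(0.8) ≈ 36.87°

36.87°


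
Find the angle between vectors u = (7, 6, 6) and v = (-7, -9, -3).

u·v = 7·(-7) + 6·(-9) + 6·(-3) = -49 - 54 - 18 = -121
|u| = √(7² + 6² + 6²) = √121 ≈ 11
|v| = √((-7)² + (-9)² + (-3)²) = √139 ≈ 11.79
cos θ = (u·v)/(|u||v|) = -121/(11·11.79) ≈ -0.933
θ = arccos(-0.933) ≈ 158.9°

158.9°


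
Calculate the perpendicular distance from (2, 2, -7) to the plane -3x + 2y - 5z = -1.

distance = |a·x₀ + b·y₀ + c·z₀ - d| / √(a² + b² + c²)
  = |(-3)·2 + 2·2 + (-5)·(-7) - (-1)| / √((-3)² + 2² + (-5)²)
  = |-6 + 4 + 35 + 1| / √(9 + 4 + 25)
  = |34| / √38
  = 34 / 6.164
  ≈ 5.516

5.516


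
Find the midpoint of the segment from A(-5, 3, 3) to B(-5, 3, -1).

M = ((x₁+x₂)/2, (y₁+y₂)/2, (z₁+z₂)/2)
  = ((-5 - 5)/2, (3 + 3)/2, (3 - 1)/2)
  = (-10/2, 6/2, 2/2)
  = (-5, 3, 1)

(-5, 3, 1)


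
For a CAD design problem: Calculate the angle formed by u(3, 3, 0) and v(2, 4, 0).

u·v = 3·2 + 3·4 + 0·0 = 6 + 12 + 0 = 18
|u| = √(3² + 3² + 0²) = √18 ≈ 4.243
|v| = √(2² + 4² + 0²) = √20 ≈ 4.472
cos θ = (u·v)/(|u||v|) = 18/(4.243·4.472) ≈ 0.9487
θ = arccos(0.9487) ≈ 18.43°

18.43°


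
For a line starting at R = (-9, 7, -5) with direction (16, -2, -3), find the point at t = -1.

P(t) = R + t·d
  = (-9 + 16·(-1), 7 + (-2)·(-1), -5 + (-3)·(-1))
  = (-9 - 16, 7 + 2, -5 + 3)
  = (-25, 9, -2)

(-25, 9, -2)


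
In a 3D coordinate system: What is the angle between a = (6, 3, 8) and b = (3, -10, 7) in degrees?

a·b = 6·3 + 3·(-10) + 8·7 = 18 - 30 + 56 = 44
|a| = √(6² + 3² + 8²) = √109 ≈ 10.44
|b| = √(3² + (-10)² + 7²) = √158 ≈ 12.57
cos θ = (a·b)/(|a||b|) = 44/(10.44·12.57) ≈ 0.3353
θ = arccos(0.3353) ≈ 70.41°

70.41°


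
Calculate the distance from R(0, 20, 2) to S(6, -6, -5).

d = √[(x₂-x₁)² + (y₂-y₁)² + (z₂-z₁)²]
  = √[6² + (-26)² + (-7)²]
  = √[36 + 676 + 49]
  = √761
  ≈ 27.59

27.59


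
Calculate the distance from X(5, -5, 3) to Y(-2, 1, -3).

d = √[(x₂-x₁)² + (y₂-y₁)² + (z₂-z₁)²]
  = √[(-7)² + 6² + (-6)²]
  = √[49 + 36 + 36]
  = √121
  ≈ 11

11


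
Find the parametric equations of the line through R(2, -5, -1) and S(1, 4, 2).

Direction vector d = S - R = (1 - 2, 4 + 5, 2 + 1) = (-1, 9, 3)
Parametric form r = R + t·d:
x = 2 - t, y = -5 + 9t, z = -1 + 3t

x = 2 - t, y = -5 + 9t, z = -1 + 3t


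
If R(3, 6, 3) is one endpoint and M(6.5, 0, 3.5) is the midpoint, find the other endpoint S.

S = 2M - R
  = (2·6.5 - 3, 2·0 - 6, 2·3.5 - 3)
  = (13 - 3, 0 - 6, 7 - 3)
  = (10, -6, 4)

(10, -6, 4)


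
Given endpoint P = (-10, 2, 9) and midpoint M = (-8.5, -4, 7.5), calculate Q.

Q = 2M - P
  = (2·(-8.5) - (-10), 2·(-4) - 2, 2·7.5 - 9)
  = (-17 + 10, -8 - 2, 15 - 9)
  = (-7, -10, 6)

(-7, -10, 6)


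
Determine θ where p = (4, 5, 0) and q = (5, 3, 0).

p·q = 4·5 + 5·3 + 0·0 = 20 + 15 + 0 = 35
|p| = √(4² + 5² + 0²) = √41 ≈ 6.403
|q| = √(5² + 3² + 0²) = √34 ≈ 5.831
cos θ = (p·q)/(|p||q|) = 35/(6.403·5.831) ≈ 0.9374
θ = arccos(0.9374) ≈ 20.38°

20.38°


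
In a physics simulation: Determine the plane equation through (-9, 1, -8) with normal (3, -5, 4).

The plane through P with normal n = (a, b, c) satisfies n·(r - P) = 0,
i.e. ax + by + cz = a·x₀ + b·y₀ + c·z₀.
d = 3·(-9) + (-5)·1 + 4·(-8)
  = -27 - 5 - 32
  = -64
Equation: 3x - 5y + 4z = -64

3x - 5y + 4z = -64


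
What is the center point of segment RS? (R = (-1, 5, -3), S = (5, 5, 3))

M = ((x₁+x₂)/2, (y₁+y₂)/2, (z₁+z₂)/2)
  = ((-1 + 5)/2, (5 + 5)/2, (-3 + 3)/2)
  = (4/2, 10/2, 0/2)
  = (2, 5, 0)

(2, 5, 0)


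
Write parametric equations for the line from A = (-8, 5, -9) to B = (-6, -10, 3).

Direction vector d = B - A = (-6 + 8, -10 - 5, 3 + 9) = (2, -15, 12)
Parametric form r = A + t·d:
x = -8 + 2t, y = 5 - 15t, z = -9 + 12t

x = -8 + 2t, y = 5 - 15t, z = -9 + 12t


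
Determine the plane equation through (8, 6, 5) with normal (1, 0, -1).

The plane through P with normal n = (a, b, c) satisfies n·(r - P) = 0,
i.e. ax + by + cz = a·x₀ + b·y₀ + c·z₀.
d = 1·8 + 0·6 + (-1)·5
  = 8 + 0 - 5
  = 3
Equation: x - z = 3

x - z = 3


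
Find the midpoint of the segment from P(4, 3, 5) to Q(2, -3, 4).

M = ((x₁+x₂)/2, (y₁+y₂)/2, (z₁+z₂)/2)
  = ((4 + 2)/2, (3 - 3)/2, (5 + 4)/2)
  = (6/2, 0/2, 9/2)
  = (3, 0, 4.5)

(3, 0, 4.5)


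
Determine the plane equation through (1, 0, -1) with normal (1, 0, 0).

The plane through P with normal n = (a, b, c) satisfies n·(r - P) = 0,
i.e. ax + by + cz = a·x₀ + b·y₀ + c·z₀.
d = 1·1 + 0·0 + 0·(-1)
  = 1 + 0 + 0
  = 1
Equation: x = 1

x = 1


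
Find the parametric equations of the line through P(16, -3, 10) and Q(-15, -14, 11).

Direction vector d = Q - P = (-15 - 16, -14 + 3, 11 - 10) = (-31, -11, 1)
Parametric form r = P + t·d:
x = 16 - 31t, y = -3 - 11t, z = 10 + t

x = 16 - 31t, y = -3 - 11t, z = 10 + t


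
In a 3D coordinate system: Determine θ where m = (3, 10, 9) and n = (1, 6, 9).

m·n = 3·1 + 10·6 + 9·9 = 3 + 60 + 81 = 144
|m| = √(3² + 10² + 9²) = √190 ≈ 13.78
|n| = √(1² + 6² + 9²) = √118 ≈ 10.86
cos θ = (m·n)/(|m||n|) = 144/(13.78·10.86) ≈ 0.9617
θ = arccos(0.9617) ≈ 15.91°

15.91°


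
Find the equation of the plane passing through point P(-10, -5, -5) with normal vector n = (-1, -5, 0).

The plane through P with normal n = (a, b, c) satisfies n·(r - P) = 0,
i.e. ax + by + cz = a·x₀ + b·y₀ + c·z₀.
d = (-1)·(-10) + (-5)·(-5) + 0·(-5)
  = 10 + 25 + 0
  = 35
Equation: -x - 5y = 35

-x - 5y = 35


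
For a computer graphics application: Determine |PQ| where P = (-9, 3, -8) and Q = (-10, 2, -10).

d = √[(x₂-x₁)² + (y₂-y₁)² + (z₂-z₁)²]
  = √[(-1)² + (-1)² + (-2)²]
  = √[1 + 1 + 4]
  = √6
  ≈ 2.449

2.449


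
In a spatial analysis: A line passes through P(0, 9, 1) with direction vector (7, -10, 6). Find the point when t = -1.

P(t) = P + t·d
  = (0 + 7·(-1), 9 + (-10)·(-1), 1 + 6·(-1))
  = (0 - 7, 9 + 10, 1 - 6)
  = (-7, 19, -5)

(-7, 19, -5)


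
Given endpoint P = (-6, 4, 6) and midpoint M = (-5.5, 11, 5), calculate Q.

Q = 2M - P
  = (2·(-5.5) - (-6), 2·11 - 4, 2·5 - 6)
  = (-11 + 6, 22 - 4, 10 - 6)
  = (-5, 18, 4)

(-5, 18, 4)


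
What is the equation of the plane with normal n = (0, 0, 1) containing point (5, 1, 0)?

The plane through P with normal n = (a, b, c) satisfies n·(r - P) = 0,
i.e. ax + by + cz = a·x₀ + b·y₀ + c·z₀.
d = 0·5 + 0·1 + 1·0
  = 0 + 0 + 0
  = 0
Equation: z = 0

z = 0


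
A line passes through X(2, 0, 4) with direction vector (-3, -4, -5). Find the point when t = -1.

P(t) = X + t·d
  = (2 + (-3)·(-1), 0 + (-4)·(-1), 4 + (-5)·(-1))
  = (2 + 3, 0 + 4, 4 + 5)
  = (5, 4, 9)

(5, 4, 9)


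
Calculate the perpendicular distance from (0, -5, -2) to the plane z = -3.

distance = |a·x₀ + b·y₀ + c·z₀ - d| / √(a² + b² + c²)
  = |0·0 + 0·(-5) + 1·(-2) - (-3)| / √(0² + 0² + 1²)
  = |0 + 0 - 2 + 3| / √(0 + 0 + 1)
  = |1| / √1
  = 1 / 1
  ≈ 1

1


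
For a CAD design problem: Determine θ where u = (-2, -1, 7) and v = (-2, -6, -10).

u·v = (-2)·(-2) + (-1)·(-6) + 7·(-10) = 4 + 6 - 70 = -60
|u| = √((-2)² + (-1)² + 7²) = √54 ≈ 7.348
|v| = √((-2)² + (-6)² + (-10)²) = √140 ≈ 11.83
cos θ = (u·v)/(|u||v|) = -60/(7.348·11.83) ≈ -0.6901
θ = arccos(-0.6901) ≈ 133.6°

133.6°


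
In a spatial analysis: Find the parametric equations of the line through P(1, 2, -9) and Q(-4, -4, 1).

Direction vector d = Q - P = (-4 - 1, -4 - 2, 1 + 9) = (-5, -6, 10)
Parametric form r = P + t·d:
x = 1 - 5t, y = 2 - 6t, z = -9 + 10t

x = 1 - 5t, y = 2 - 6t, z = -9 + 10t


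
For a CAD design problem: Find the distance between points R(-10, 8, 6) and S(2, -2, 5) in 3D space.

d = √[(x₂-x₁)² + (y₂-y₁)² + (z₂-z₁)²]
  = √[12² + (-10)² + (-1)²]
  = √[144 + 100 + 1]
  = √245
  ≈ 15.65

15.65


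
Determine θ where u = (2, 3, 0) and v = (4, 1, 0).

u·v = 2·4 + 3·1 + 0·0 = 8 + 3 + 0 = 11
|u| = √(2² + 3² + 0²) = √13 ≈ 3.606
|v| = √(4² + 1² + 0²) = √17 ≈ 4.123
cos θ = (u·v)/(|u||v|) = 11/(3.606·4.123) ≈ 0.7399
θ = arccos(0.7399) ≈ 42.27°

42.27°


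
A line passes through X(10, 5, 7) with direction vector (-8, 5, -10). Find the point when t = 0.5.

P(t) = X + t·d
  = (10 + (-8)·0.5, 5 + 5·0.5, 7 + (-10)·0.5)
  = (10 - 4, 5 + 2.5, 7 - 5)
  = (6, 7.5, 2)

(6, 7.5, 2)


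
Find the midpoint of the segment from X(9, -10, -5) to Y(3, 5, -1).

M = ((x₁+x₂)/2, (y₁+y₂)/2, (z₁+z₂)/2)
  = ((9 + 3)/2, (-10 + 5)/2, (-5 - 1)/2)
  = (12/2, -5/2, -6/2)
  = (6, -2.5, -3)

(6, -2.5, -3)


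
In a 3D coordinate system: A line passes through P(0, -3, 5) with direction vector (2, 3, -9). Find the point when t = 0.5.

P(t) = P + t·d
  = (0 + 2·0.5, -3 + 3·0.5, 5 + (-9)·0.5)
  = (0 + 1, -3 + 1.5, 5 - 4.5)
  = (1, -1.5, 0.5)

(1, -1.5, 0.5)


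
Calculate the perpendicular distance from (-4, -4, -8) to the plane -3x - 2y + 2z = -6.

distance = |a·x₀ + b·y₀ + c·z₀ - d| / √(a² + b² + c²)
  = |(-3)·(-4) + (-2)·(-4) + 2·(-8) - (-6)| / √((-3)² + (-2)² + 2²)
  = |12 + 8 - 16 + 6| / √(9 + 4 + 4)
  = |10| / √17
  = 10 / 4.123
  ≈ 2.425

2.425


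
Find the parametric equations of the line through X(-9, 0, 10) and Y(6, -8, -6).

Direction vector d = Y - X = (6 + 9, -8 + 0, -6 - 10) = (15, -8, -16)
Parametric form r = X + t·d:
x = -9 + 15t, y = 0 - 8t, z = 10 - 16t

x = -9 + 15t, y = 0 - 8t, z = 10 - 16t


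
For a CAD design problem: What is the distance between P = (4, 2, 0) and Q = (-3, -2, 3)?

d = √[(x₂-x₁)² + (y₂-y₁)² + (z₂-z₁)²]
  = √[(-7)² + (-4)² + 3²]
  = √[49 + 16 + 9]
  = √74
  ≈ 8.602

8.602


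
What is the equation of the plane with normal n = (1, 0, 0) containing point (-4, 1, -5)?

The plane through P with normal n = (a, b, c) satisfies n·(r - P) = 0,
i.e. ax + by + cz = a·x₀ + b·y₀ + c·z₀.
d = 1·(-4) + 0·1 + 0·(-5)
  = -4 + 0 + 0
  = -4
Equation: x = -4

x = -4


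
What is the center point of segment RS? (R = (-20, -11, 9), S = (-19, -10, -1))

M = ((x₁+x₂)/2, (y₁+y₂)/2, (z₁+z₂)/2)
  = ((-20 - 19)/2, (-11 - 10)/2, (9 - 1)/2)
  = (-39/2, -21/2, 8/2)
  = (-19.5, -10.5, 4)

(-19.5, -10.5, 4)


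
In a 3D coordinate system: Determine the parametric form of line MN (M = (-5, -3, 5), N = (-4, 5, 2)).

Direction vector d = N - M = (-4 + 5, 5 + 3, 2 - 5) = (1, 8, -3)
Parametric form r = M + t·d:
x = -5 + t, y = -3 + 8t, z = 5 - 3t

x = -5 + t, y = -3 + 8t, z = 5 - 3t


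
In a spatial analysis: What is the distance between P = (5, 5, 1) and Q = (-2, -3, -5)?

d = √[(x₂-x₁)² + (y₂-y₁)² + (z₂-z₁)²]
  = √[(-7)² + (-8)² + (-6)²]
  = √[49 + 64 + 36]
  = √149
  ≈ 12.21

12.21


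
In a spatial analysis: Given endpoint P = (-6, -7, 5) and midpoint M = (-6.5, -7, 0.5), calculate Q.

Q = 2M - P
  = (2·(-6.5) - (-6), 2·(-7) - (-7), 2·0.5 - 5)
  = (-13 + 6, -14 + 7, 1 - 5)
  = (-7, -7, -4)

(-7, -7, -4)


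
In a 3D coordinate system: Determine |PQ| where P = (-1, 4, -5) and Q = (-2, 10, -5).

d = √[(x₂-x₁)² + (y₂-y₁)² + (z₂-z₁)²]
  = √[(-1)² + 6² + 0²]
  = √[1 + 36 + 0]
  = √37
  ≈ 6.083

6.083


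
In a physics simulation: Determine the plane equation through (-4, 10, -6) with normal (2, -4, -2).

The plane through P with normal n = (a, b, c) satisfies n·(r - P) = 0,
i.e. ax + by + cz = a·x₀ + b·y₀ + c·z₀.
d = 2·(-4) + (-4)·10 + (-2)·(-6)
  = -8 - 40 + 12
  = -36
Equation: 2x - 4y - 2z = -36

2x - 4y - 2z = -36
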